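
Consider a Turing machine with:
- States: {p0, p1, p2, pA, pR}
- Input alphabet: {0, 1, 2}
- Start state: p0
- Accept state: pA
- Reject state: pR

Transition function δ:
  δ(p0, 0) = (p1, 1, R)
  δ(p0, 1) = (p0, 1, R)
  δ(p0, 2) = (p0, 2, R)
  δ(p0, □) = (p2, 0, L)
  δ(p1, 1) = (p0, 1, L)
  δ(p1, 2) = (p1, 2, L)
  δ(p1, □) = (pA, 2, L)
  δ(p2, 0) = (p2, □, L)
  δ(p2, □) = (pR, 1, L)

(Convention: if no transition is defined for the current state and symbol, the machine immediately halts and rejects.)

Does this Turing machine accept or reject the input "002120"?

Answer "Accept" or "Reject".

Execution trace:
Initial: [p0]002120
Step 1: δ(p0, 0) = (p1, 1, R) → 1[p1]02120

No transition is defined for δ(p1, 0). By convention the machine halts and rejects.

Answer: Reject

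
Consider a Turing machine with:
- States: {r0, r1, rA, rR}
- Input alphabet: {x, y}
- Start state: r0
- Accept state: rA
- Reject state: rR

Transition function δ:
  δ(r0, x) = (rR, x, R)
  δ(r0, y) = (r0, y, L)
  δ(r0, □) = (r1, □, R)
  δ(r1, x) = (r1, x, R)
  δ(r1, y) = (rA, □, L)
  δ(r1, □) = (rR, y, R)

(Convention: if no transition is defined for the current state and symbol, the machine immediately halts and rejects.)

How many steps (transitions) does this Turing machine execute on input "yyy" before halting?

Execution trace:
Initial: [r0]yyy
Step 1: δ(r0, y) = (r0, y, L) → [r0]□yyy
Step 2: δ(r0, □) = (r1, □, R) → □[r1]yyy
Step 3: δ(r1, y) = (rA, □, L) → [rA]□□yy

The machine reaches the accept state rA and halts.

The machine executed 3 steps before halting.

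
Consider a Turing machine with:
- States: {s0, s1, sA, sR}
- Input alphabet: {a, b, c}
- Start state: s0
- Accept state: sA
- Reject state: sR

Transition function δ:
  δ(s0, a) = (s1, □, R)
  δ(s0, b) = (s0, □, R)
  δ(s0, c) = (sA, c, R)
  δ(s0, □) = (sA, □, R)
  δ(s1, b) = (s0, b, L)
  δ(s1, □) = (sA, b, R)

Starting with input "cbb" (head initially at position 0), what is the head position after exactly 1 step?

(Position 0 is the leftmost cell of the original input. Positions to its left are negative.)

Execution trace (head position shown):
Step 0: [s0]cbb  (head at position 0)
Step 1: move right → c[sA]bb  (head at position 1)

After 1 step, the head is at position 1.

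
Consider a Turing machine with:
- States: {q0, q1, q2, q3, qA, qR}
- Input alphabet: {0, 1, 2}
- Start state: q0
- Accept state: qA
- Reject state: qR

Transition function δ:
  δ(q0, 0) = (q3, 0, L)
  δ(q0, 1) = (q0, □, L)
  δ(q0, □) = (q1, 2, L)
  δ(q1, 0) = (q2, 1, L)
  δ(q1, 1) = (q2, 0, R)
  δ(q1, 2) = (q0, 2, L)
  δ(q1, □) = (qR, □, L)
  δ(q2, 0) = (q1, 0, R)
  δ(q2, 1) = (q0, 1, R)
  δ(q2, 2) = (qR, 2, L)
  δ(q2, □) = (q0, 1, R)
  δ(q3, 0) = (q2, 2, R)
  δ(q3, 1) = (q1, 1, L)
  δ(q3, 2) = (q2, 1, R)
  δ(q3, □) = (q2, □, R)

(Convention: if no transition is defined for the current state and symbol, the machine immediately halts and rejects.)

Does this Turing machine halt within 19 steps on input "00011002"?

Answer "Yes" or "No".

Execution trace:
Initial: [q0]00011002
Step 1: δ(q0, 0) = (q3, 0, L) → [q3]□00011002
Step 2: δ(q3, □) = (q2, □, R) → □[q2]00011002
Step 3: δ(q2, 0) = (q1, 0, R) → □0[q1]0011002
Step 4: δ(q1, 0) = (q2, 1, L) → □[q2]01011002
Step 5: δ(q2, 0) = (q1, 0, R) → □0[q1]1011002
Step 6: δ(q1, 1) = (q2, 0, R) → □00[q2]011002
Step 7: δ(q2, 0) = (q1, 0, R) → □000[q1]11002
Step 8: δ(q1, 1) = (q2, 0, R) → □0000[q2]1002
Step 9: δ(q2, 1) = (q0, 1, R) → □00001[q0]002
Step 10: δ(q0, 0) = (q3, 0, L) → □0000[q3]1002
Step 11: δ(q3, 1) = (q1, 1, L) → □000[q1]01002
Step 12: δ(q1, 0) = (q2, 1, L) → □00[q2]011002
Step 13: δ(q2, 0) = (q1, 0, R) → □000[q1]11002
Step 14: δ(q1, 1) = (q2, 0, R) → □0000[q2]1002
Step 15: δ(q2, 1) = (q0, 1, R) → □00001[q0]002
Step 16: δ(q0, 0) = (q3, 0, L) → □0000[q3]1002
Step 17: δ(q3, 1) = (q1, 1, L) → □000[q1]01002
Step 18: δ(q1, 0) = (q2, 1, L) → □00[q2]011002
Step 19: δ(q2, 0) = (q1, 0, R) → □000[q1]11002

The machine has not reached a halting state after 19 steps.
The machine did not halt within the 19-step bound.

Answer: No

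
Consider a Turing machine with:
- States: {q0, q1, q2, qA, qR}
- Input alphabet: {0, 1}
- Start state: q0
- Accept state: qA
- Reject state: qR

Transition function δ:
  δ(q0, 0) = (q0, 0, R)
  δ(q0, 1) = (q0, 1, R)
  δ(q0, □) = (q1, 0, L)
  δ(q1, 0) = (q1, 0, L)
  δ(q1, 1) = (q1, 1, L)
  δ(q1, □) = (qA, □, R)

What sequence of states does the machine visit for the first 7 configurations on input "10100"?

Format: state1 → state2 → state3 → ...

Execution trace:
Initial: [q0]10100
Step 1: δ(q0, 1) = (q0, 1, R) → 1[q0]0100
Step 2: δ(q0, 0) = (q0, 0, R) → 10[q0]100
Step 3: δ(q0, 1) = (q0, 1, R) → 101[q0]00
Step 4: δ(q0, 0) = (q0, 0, R) → 1010[q0]0
Step 5: δ(q0, 0) = (q0, 0, R) → 10100[q0]□
Step 6: δ(q0, □) = (q1, 0, L) → 1010[q1]00

State sequence: q0 → q0 → q0 → q0 → q0 → q0 → q1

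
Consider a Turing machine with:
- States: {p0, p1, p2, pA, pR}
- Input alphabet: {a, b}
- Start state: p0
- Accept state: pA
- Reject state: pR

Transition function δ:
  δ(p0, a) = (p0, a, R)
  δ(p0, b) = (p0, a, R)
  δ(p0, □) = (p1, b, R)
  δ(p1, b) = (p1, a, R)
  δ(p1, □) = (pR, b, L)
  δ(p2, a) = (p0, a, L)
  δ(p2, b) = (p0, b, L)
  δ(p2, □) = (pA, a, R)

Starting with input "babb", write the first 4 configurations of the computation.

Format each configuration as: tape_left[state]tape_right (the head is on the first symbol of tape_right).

Transitions applied:
Step 1: δ(p0, b) = (p0, a, R)
Step 2: δ(p0, a) = (p0, a, R)
Step 3: δ(p0, b) = (p0, a, R)

The first 4 configurations are:
[p0]babb ⊢ a[p0]abb ⊢ aa[p0]bb ⊢ aaa[p0]b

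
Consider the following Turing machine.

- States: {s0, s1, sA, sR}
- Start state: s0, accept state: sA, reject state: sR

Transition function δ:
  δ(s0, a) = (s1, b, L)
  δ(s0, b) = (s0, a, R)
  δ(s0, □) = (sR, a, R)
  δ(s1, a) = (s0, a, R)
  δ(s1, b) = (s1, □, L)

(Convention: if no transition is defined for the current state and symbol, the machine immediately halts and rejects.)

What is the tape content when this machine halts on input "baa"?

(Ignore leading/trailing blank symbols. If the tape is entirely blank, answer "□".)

Execution trace:
Initial: [s0]baa
Step 1: δ(s0, b) = (s0, a, R) → a[s0]aa
Step 2: δ(s0, a) = (s1, b, L) → [s1]aba
Step 3: δ(s1, a) = (s0, a, R) → a[s0]ba
Step 4: δ(s0, b) = (s0, a, R) → aa[s0]a
Step 5: δ(s0, a) = (s1, b, L) → a[s1]ab
Step 6: δ(s1, a) = (s0, a, R) → aa[s0]b
Step 7: δ(s0, b) = (s0, a, R) → aaa[s0]□
Step 8: δ(s0, □) = (sR, a, R) → aaaa[sR]□

The machine reaches the reject state sR and halts.

Final tape (ignoring leading/trailing blanks): aaaa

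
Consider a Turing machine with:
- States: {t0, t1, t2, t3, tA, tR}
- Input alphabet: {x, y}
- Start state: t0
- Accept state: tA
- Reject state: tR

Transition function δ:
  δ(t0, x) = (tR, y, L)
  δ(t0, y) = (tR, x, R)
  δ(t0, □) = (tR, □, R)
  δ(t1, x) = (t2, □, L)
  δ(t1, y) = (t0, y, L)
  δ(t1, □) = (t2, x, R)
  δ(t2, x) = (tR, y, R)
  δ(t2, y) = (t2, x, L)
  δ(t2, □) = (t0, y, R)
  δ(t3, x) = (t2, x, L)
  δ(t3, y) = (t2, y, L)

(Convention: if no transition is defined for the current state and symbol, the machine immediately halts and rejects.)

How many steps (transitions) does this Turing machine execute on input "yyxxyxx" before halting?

Execution trace:
Initial: [t0]yyxxyxx
Step 1: δ(t0, y) = (tR, x, R) → x[tR]yxxyxx

The machine reaches the reject state tR and halts.

The machine executed 1 step before halting.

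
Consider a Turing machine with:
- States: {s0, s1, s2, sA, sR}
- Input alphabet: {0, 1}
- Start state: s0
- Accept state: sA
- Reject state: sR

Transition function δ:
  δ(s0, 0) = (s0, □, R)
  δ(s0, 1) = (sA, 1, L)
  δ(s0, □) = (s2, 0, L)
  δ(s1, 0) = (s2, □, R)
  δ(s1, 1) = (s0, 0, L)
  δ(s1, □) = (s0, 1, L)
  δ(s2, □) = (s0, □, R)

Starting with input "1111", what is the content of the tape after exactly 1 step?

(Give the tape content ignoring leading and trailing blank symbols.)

Execution trace:
Initial: [s0]1111
Step 1: δ(s0, 1) = (sA, 1, L) → [sA]□1111

The machine reaches the accept state sA and halts.

After 1 step, the tape (ignoring leading/trailing blanks) is: 1111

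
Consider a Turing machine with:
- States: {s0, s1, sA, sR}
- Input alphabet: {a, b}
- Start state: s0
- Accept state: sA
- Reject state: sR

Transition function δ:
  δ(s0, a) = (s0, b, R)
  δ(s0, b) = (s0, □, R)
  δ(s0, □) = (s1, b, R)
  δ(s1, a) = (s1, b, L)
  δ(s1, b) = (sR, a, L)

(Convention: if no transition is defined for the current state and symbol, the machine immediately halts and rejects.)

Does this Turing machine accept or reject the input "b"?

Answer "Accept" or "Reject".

Execution trace:
Initial: [s0]b
Step 1: δ(s0, b) = (s0, □, R) → □[s0]□
Step 2: δ(s0, □) = (s1, b, R) → □b[s1]□

No transition is defined for δ(s1, □). By convention the machine halts and rejects.

Answer: Reject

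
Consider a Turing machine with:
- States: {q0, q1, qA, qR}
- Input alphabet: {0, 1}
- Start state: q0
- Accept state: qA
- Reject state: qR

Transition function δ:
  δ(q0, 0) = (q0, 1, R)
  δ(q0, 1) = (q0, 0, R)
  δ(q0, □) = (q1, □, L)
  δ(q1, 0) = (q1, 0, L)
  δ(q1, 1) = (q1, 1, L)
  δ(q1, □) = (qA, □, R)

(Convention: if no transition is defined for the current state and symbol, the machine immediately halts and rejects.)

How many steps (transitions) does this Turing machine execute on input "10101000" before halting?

Execution trace:
Initial: [q0]10101000
Step 1: δ(q0, 1) = (q0, 0, R) → 0[q0]0101000
Step 2: δ(q0, 0) = (q0, 1, R) → 01[q0]101000
Step 3: δ(q0, 1) = (q0, 0, R) → 010[q0]01000
Step 4: δ(q0, 0) = (q0, 1, R) → 0101[q0]1000
Step 5: δ(q0, 1) = (q0, 0, R) → 01010[q0]000
Step 6: δ(q0, 0) = (q0, 1, R) → 010101[q0]00
Step 7: δ(q0, 0) = (q0, 1, R) → 0101011[q0]0
Step 8: δ(q0, 0) = (q0, 1, R) → 01010111[q0]□
Step 9: δ(q0, □) = (q1, □, L) → 0101011[q1]1□
Step 10: δ(q1, 1) = (q1, 1, L) → 010101[q1]11□
Step 11: δ(q1, 1) = (q1, 1, L) → 01010[q1]111□
Step 12: δ(q1, 1) = (q1, 1, L) → 0101[q1]0111□
Step 13: δ(q1, 0) = (q1, 0, L) → 010[q1]10111□
Step 14: δ(q1, 1) = (q1, 1, L) → 01[q1]010111□
Step 15: δ(q1, 0) = (q1, 0, L) → 0[q1]1010111□
Step 16: δ(q1, 1) = (q1, 1, L) → [q1]01010111□
Step 17: δ(q1, 0) = (q1, 0, L) → [q1]□01010111□
Step 18: δ(q1, □) = (qA, □, R) → □[qA]01010111□

The machine reaches the accept state qA and halts.

The machine executed 18 steps before halting.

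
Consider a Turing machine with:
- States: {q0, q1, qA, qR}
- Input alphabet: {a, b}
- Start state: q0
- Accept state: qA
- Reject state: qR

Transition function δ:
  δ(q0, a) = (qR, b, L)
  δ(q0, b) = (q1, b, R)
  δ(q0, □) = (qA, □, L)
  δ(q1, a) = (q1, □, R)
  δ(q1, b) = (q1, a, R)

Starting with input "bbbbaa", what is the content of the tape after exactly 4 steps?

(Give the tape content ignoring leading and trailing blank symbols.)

Execution trace:
Initial: [q0]bbbbaa
Step 1: δ(q0, b) = (q1, b, R) → b[q1]bbbaa
Step 2: δ(q1, b) = (q1, a, R) → ba[q1]bbaa
Step 3: δ(q1, b) = (q1, a, R) → baa[q1]baa
Step 4: δ(q1, b) = (q1, a, R) → baaa[q1]aa

After 4 steps, the tape (ignoring leading/trailing blanks) is: baaaaa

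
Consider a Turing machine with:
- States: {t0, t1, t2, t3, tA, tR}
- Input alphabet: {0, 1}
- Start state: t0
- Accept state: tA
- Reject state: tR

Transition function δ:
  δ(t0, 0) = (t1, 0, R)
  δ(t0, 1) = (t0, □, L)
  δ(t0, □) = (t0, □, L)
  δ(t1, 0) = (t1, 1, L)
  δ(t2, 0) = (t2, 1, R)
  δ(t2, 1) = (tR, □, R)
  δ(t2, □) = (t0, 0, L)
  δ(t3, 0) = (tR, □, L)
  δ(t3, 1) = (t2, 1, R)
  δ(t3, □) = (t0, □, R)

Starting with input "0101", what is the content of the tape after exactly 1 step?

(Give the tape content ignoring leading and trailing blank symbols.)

Execution trace:
Initial: [t0]0101
Step 1: δ(t0, 0) = (t1, 0, R) → 0[t1]101

No transition is defined for δ(t1, 1). By convention the machine halts and rejects.

After 1 step, the tape (ignoring leading/trailing blanks) is: 0101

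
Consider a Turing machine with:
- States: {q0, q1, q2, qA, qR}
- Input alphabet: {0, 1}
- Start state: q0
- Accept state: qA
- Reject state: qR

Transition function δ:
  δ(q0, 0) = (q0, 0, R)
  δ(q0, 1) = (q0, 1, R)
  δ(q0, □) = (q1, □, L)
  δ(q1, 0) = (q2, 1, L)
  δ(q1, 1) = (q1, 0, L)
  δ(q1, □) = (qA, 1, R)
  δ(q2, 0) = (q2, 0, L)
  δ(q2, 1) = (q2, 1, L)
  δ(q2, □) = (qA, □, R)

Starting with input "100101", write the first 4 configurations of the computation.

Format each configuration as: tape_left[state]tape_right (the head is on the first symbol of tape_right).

Transitions applied:
Step 1: δ(q0, 1) = (q0, 1, R)
Step 2: δ(q0, 0) = (q0, 0, R)
Step 3: δ(q0, 0) = (q0, 0, R)

The first 4 configurations are:
[q0]100101 ⊢ 1[q0]00101 ⊢ 10[q0]0101 ⊢ 100[q0]101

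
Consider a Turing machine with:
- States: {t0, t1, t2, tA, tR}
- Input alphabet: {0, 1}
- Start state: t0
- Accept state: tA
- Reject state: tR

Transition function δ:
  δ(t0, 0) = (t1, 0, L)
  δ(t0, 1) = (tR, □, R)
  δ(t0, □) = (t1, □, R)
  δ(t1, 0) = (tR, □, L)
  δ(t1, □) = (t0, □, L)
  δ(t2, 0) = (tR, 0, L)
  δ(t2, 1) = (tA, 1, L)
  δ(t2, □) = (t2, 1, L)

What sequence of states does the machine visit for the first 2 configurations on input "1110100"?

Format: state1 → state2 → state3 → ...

Execution trace:
Initial: [t0]1110100
Step 1: δ(t0, 1) = (tR, □, R) → □[tR]110100

The machine reaches the reject state tR and halts.

State sequence: t0 → tR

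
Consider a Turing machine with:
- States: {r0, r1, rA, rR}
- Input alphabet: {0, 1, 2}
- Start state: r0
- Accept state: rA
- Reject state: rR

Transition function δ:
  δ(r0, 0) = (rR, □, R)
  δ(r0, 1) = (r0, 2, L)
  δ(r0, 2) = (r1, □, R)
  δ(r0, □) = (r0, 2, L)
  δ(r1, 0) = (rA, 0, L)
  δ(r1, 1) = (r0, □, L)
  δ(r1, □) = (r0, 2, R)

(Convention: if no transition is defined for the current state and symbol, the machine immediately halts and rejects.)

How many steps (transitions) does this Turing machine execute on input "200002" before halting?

Execution trace:
Initial: [r0]200002
Step 1: δ(r0, 2) = (r1, □, R) → □[r1]00002
Step 2: δ(r1, 0) = (rA, 0, L) → [rA]□00002

The machine reaches the accept state rA and halts.

The machine executed 2 steps before halting.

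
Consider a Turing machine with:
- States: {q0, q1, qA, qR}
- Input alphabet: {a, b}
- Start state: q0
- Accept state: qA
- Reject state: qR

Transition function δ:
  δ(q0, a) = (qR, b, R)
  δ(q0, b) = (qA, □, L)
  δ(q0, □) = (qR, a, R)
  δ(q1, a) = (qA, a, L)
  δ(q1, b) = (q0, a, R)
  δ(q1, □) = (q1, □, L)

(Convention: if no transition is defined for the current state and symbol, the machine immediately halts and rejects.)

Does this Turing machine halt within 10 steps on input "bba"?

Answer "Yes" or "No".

Execution trace:
Initial: [q0]bba
Step 1: δ(q0, b) = (qA, □, L) → [qA]□□ba

The machine reaches the accept state qA and halts.
The machine halted after 1 step (within the 10-step bound).

Answer: Yes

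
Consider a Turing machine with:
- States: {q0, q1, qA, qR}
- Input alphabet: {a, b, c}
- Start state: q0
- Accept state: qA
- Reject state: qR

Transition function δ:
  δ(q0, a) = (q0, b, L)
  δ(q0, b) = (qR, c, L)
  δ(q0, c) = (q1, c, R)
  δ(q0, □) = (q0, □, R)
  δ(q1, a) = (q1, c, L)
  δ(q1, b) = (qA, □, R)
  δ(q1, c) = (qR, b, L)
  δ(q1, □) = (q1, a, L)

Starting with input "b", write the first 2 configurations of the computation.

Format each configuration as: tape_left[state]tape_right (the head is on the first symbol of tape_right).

Transitions applied:
Step 1: δ(q0, b) = (qR, c, L)

The first 2 configurations are:
[q0]b ⊢ [qR]□c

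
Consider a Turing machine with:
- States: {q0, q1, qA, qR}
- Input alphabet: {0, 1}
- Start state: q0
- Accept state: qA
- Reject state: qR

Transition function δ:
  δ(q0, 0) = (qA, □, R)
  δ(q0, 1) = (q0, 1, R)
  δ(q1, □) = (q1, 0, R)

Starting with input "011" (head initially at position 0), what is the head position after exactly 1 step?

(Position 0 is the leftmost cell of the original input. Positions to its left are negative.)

Execution trace (head position shown):
Step 0: [q0]011  (head at position 0)
Step 1: move right → □[qA]11  (head at position 1)

After 1 step, the head is at position 1.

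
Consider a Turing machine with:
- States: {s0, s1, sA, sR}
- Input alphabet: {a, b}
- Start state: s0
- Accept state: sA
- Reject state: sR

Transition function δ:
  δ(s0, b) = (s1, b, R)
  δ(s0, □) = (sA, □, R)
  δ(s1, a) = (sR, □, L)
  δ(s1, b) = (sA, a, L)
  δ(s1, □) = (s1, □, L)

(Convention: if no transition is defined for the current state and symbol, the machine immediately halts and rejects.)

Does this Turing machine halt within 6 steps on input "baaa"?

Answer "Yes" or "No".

Execution trace:
Initial: [s0]baaa
Step 1: δ(s0, b) = (s1, b, R) → b[s1]aaa
Step 2: δ(s1, a) = (sR, □, L) → [sR]b□aa

The machine reaches the reject state sR and halts.
The machine halted after 2 steps (within the 6-step bound).

Answer: Yes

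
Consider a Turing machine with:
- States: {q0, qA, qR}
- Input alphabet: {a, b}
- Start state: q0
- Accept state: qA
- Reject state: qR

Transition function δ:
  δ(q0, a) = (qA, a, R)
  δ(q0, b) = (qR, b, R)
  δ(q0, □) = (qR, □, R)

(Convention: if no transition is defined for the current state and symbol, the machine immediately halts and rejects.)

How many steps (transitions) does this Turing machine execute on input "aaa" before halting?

Execution trace:
Initial: [q0]aaa
Step 1: δ(q0, a) = (qA, a, R) → a[qA]aa

The machine reaches the accept state qA and halts.

The machine executed 1 step before halting.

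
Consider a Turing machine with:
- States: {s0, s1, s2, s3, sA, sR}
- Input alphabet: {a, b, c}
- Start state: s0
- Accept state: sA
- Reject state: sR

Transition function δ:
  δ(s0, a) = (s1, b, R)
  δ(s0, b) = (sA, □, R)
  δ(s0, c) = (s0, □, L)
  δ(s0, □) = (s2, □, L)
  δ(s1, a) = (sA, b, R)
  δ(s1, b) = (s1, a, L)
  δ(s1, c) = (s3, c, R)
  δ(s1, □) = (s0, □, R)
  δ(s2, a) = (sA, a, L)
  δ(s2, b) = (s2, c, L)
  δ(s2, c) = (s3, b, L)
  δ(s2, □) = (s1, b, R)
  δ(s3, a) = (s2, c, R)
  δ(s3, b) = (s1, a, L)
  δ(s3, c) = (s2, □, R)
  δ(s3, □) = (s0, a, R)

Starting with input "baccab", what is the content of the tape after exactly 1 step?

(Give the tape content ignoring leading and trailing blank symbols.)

Execution trace:
Initial: [s0]baccab
Step 1: δ(s0, b) = (sA, □, R) → □[sA]accab

The machine reaches the accept state sA and halts.

After 1 step, the tape (ignoring leading/trailing blanks) is: accab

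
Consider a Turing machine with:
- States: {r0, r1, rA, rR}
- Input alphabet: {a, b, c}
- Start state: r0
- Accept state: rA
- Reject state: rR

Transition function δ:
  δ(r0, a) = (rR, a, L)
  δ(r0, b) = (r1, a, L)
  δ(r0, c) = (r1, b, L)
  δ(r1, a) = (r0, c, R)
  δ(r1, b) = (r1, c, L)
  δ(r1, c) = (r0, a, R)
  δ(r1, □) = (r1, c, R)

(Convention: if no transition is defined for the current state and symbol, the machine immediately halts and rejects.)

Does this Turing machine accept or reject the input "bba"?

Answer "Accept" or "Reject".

Execution trace:
Initial: [r0]bba
Step 1: δ(r0, b) = (r1, a, L) → [r1]□aba
Step 2: δ(r1, □) = (r1, c, R) → c[r1]aba
Step 3: δ(r1, a) = (r0, c, R) → cc[r0]ba
Step 4: δ(r0, b) = (r1, a, L) → c[r1]caa
Step 5: δ(r1, c) = (r0, a, R) → ca[r0]aa
Step 6: δ(r0, a) = (rR, a, L) → c[rR]aaa

The machine reaches the reject state rR and halts.

Answer: Reject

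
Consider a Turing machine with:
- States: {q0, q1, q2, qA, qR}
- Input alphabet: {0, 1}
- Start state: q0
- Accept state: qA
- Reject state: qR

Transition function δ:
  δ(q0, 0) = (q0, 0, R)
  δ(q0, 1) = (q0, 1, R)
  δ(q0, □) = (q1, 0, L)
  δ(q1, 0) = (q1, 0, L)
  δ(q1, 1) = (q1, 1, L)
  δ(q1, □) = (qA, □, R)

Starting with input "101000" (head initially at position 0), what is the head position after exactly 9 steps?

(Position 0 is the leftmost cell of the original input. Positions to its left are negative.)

Execution trace (head position shown):
Step 0: [q0]101000  (head at position 0)
Step 1: move right → 1[q0]01000  (head at position 1)
Step 2: move right → 10[q0]1000  (head at position 2)
Step 3: move right → 101[q0]000  (head at position 3)
Step 4: move right → 1010[q0]00  (head at position 4)
Step 5: move right → 10100[q0]0  (head at position 5)
Step 6: move right → 101000[q0]□  (head at position 6)
Step 7: move left → 10100[q1]00  (head at position 5)
Step 8: move left → 1010[q1]000  (head at position 4)
Step 9: move left → 101[q1]0000  (head at position 3)

After 9 steps, the head is at position 3.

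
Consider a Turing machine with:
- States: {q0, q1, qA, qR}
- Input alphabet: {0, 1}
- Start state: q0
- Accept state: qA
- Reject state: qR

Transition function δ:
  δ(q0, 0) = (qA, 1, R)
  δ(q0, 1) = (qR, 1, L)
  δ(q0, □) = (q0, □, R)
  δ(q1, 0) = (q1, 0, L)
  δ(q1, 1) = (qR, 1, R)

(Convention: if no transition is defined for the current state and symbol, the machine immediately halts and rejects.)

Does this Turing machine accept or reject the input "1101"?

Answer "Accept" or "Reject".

Execution trace:
Initial: [q0]1101
Step 1: δ(q0, 1) = (qR, 1, L) → [qR]□1101

The machine reaches the reject state qR and halts.

Answer: Reject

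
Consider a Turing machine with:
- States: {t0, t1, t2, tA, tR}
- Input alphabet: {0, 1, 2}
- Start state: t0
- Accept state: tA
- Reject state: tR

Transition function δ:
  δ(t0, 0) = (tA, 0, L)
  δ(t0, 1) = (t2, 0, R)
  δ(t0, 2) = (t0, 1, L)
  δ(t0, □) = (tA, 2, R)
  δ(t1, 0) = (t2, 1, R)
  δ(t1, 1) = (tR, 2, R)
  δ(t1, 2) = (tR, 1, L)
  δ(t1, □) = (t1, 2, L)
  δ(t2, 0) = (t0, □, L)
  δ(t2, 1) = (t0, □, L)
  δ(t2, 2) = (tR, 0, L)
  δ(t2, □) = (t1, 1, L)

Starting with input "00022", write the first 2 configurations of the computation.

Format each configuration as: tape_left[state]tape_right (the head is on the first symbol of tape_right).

Transitions applied:
Step 1: δ(t0, 0) = (tA, 0, L)

The first 2 configurations are:
[t0]00022 ⊢ [tA]□00022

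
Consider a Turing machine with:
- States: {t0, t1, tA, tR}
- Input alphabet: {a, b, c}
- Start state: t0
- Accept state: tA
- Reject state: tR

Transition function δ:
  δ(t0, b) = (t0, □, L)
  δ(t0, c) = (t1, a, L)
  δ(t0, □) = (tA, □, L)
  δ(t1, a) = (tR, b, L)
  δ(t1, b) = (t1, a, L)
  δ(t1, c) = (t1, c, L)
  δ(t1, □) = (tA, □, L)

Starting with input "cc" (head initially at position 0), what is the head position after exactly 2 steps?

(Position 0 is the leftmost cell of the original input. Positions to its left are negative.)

Execution trace (head position shown):
Step 0: [t0]cc  (head at position 0)
Step 1: move left → [t1]□ac  (head at position -1)
Step 2: move left → [tA]□□ac  (head at position -2)

After 2 steps, the head is at position -2.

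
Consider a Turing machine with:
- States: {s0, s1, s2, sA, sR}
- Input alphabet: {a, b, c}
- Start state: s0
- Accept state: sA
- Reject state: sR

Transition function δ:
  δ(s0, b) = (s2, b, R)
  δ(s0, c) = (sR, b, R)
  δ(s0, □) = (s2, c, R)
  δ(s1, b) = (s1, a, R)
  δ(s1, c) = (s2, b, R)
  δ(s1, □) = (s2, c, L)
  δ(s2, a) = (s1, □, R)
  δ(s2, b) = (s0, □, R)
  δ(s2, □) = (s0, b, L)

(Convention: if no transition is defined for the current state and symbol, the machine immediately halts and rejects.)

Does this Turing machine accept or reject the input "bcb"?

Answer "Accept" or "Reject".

Execution trace:
Initial: [s0]bcb
Step 1: δ(s0, b) = (s2, b, R) → b[s2]cb

No transition is defined for δ(s2, c). By convention the machine halts and rejects.

Answer: Reject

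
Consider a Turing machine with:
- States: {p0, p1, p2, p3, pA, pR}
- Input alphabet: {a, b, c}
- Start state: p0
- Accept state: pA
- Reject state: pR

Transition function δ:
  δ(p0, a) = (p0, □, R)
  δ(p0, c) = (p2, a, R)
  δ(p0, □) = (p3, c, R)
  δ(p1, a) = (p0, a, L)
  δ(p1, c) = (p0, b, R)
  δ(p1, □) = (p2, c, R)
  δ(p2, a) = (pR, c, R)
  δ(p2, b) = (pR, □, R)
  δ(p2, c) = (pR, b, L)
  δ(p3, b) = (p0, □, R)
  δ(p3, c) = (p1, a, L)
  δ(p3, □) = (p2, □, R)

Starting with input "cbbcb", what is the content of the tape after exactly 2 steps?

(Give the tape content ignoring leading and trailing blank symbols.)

Execution trace:
Initial: [p0]cbbcb
Step 1: δ(p0, c) = (p2, a, R) → a[p2]bbcb
Step 2: δ(p2, b) = (pR, □, R) → a□[pR]bcb

The machine reaches the reject state pR and halts.

After 2 steps, the tape (ignoring leading/trailing blanks) is: a□bcb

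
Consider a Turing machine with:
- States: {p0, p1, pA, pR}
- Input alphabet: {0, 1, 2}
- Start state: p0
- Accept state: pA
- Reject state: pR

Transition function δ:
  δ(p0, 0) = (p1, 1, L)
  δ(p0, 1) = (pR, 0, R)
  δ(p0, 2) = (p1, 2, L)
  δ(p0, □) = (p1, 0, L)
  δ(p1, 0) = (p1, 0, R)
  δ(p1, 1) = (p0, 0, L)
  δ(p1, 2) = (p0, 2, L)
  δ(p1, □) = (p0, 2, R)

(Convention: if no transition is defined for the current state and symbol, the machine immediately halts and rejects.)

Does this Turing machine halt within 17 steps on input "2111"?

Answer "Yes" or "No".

Execution trace:
Initial: [p0]2111
Step 1: δ(p0, 2) = (p1, 2, L) → [p1]□2111
Step 2: δ(p1, □) = (p0, 2, R) → 2[p0]2111
Step 3: δ(p0, 2) = (p1, 2, L) → [p1]22111
Step 4: δ(p1, 2) = (p0, 2, L) → [p0]□22111
Step 5: δ(p0, □) = (p1, 0, L) → [p1]□022111
Step 6: δ(p1, □) = (p0, 2, R) → 2[p0]022111
Step 7: δ(p0, 0) = (p1, 1, L) → [p1]2122111
Step 8: δ(p1, 2) = (p0, 2, L) → [p0]□2122111
Step 9: δ(p0, □) = (p1, 0, L) → [p1]□02122111
Step 10: δ(p1, □) = (p0, 2, R) → 2[p0]02122111
Step 11: δ(p0, 0) = (p1, 1, L) → [p1]212122111
Step 12: δ(p1, 2) = (p0, 2, L) → [p0]□212122111
Step 13: δ(p0, □) = (p1, 0, L) → [p1]□0212122111
Step 14: δ(p1, □) = (p0, 2, R) → 2[p0]0212122111
Step 15: δ(p0, 0) = (p1, 1, L) → [p1]21212122111
Step 16: δ(p1, 2) = (p0, 2, L) → [p0]□21212122111
Step 17: δ(p0, □) = (p1, 0, L) → [p1]□021212122111

The machine has not reached a halting state after 17 steps.
The machine did not halt within the 17-step bound.

Answer: No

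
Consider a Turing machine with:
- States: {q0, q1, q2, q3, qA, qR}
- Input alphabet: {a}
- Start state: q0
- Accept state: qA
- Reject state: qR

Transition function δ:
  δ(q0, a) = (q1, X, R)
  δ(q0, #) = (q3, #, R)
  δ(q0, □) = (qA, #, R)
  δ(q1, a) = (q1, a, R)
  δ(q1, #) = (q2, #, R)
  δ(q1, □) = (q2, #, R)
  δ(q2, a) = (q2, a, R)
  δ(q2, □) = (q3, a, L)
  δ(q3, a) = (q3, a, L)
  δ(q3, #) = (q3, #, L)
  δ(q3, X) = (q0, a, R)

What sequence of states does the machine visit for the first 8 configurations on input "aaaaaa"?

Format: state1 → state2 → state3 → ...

Execution trace:
Initial: [q0]aaaaaa
Step 1: δ(q0, a) = (q1, X, R) → X[q1]aaaaa
Step 2: δ(q1, a) = (q1, a, R) → Xa[q1]aaaa
Step 3: δ(q1, a) = (q1, a, R) → Xaa[q1]aaa
Step 4: δ(q1, a) = (q1, a, R) → Xaaa[q1]aa
Step 5: δ(q1, a) = (q1, a, R) → Xaaaa[q1]a
Step 6: δ(q1, a) = (q1, a, R) → Xaaaaa[q1]□
Step 7: δ(q1, □) = (q2, #, R) → Xaaaaa#[q2]□

State sequence: q0 → q1 → q1 → q1 → q1 → q1 → q1 → q2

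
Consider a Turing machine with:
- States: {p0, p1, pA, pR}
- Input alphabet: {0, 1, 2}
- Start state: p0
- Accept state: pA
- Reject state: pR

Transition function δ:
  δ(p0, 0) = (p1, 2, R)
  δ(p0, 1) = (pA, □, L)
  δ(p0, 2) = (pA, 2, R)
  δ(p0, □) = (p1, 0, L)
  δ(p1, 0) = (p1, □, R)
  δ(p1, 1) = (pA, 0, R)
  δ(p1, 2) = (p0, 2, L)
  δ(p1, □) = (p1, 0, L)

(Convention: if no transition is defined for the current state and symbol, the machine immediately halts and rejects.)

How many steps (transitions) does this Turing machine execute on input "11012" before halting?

Execution trace:
Initial: [p0]11012
Step 1: δ(p0, 1) = (pA, □, L) → [pA]□□1012

The machine reaches the accept state pA and halts.

The machine executed 1 step before halting.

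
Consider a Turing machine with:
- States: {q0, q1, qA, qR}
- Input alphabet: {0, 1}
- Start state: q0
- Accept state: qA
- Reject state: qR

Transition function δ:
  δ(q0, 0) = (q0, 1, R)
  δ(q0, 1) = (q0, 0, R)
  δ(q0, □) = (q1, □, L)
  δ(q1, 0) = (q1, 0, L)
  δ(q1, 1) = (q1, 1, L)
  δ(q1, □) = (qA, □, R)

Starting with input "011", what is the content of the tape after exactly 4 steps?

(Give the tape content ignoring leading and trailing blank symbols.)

Execution trace:
Initial: [q0]011
Step 1: δ(q0, 0) = (q0, 1, R) → 1[q0]11
Step 2: δ(q0, 1) = (q0, 0, R) → 10[q0]1
Step 3: δ(q0, 1) = (q0, 0, R) → 100[q0]□
Step 4: δ(q0, □) = (q1, □, L) → 10[q1]0□

After 4 steps, the tape (ignoring leading/trailing blanks) is: 100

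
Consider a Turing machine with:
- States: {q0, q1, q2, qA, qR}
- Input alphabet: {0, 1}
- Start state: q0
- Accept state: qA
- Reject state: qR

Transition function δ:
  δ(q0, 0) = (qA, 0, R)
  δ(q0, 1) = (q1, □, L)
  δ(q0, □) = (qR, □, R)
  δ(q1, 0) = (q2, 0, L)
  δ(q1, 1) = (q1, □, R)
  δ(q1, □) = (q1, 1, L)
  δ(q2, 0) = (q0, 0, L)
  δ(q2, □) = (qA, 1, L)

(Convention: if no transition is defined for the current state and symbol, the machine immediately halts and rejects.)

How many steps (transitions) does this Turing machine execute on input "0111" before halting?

Execution trace:
Initial: [q0]0111
Step 1: δ(q0, 0) = (qA, 0, R) → 0[qA]111

The machine reaches the accept state qA and halts.

The machine executed 1 step before halting.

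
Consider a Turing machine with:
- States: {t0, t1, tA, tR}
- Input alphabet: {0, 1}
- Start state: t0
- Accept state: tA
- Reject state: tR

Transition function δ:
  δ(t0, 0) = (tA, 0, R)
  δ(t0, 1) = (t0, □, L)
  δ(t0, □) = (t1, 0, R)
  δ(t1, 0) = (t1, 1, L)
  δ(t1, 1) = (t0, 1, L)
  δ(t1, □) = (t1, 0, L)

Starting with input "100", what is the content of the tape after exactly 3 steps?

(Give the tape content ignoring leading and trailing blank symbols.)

Execution trace:
Initial: [t0]100
Step 1: δ(t0, 1) = (t0, □, L) → [t0]□□00
Step 2: δ(t0, □) = (t1, 0, R) → 0[t1]□00
Step 3: δ(t1, □) = (t1, 0, L) → [t1]0000

After 3 steps, the tape (ignoring leading/trailing blanks) is: 0000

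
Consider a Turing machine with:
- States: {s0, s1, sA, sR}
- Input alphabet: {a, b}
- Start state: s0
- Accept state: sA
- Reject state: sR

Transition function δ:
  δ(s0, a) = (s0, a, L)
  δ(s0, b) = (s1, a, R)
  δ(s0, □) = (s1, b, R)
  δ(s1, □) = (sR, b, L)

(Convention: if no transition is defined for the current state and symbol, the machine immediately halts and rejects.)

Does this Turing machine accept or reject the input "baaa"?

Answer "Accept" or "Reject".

Execution trace:
Initial: [s0]baaa
Step 1: δ(s0, b) = (s1, a, R) → a[s1]aaa

No transition is defined for δ(s1, a). By convention the machine halts and rejects.

Answer: Reject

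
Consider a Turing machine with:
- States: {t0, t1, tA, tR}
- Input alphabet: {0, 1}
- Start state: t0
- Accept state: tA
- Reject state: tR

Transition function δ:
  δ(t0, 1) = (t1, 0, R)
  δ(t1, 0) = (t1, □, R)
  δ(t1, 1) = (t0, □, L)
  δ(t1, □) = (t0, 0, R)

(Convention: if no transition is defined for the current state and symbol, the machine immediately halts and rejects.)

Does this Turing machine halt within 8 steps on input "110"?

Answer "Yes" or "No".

Execution trace:
Initial: [t0]110
Step 1: δ(t0, 1) = (t1, 0, R) → 0[t1]10
Step 2: δ(t1, 1) = (t0, □, L) → [t0]0□0

No transition is defined for δ(t0, 0). By convention the machine halts and rejects.
The machine halted after 2 steps (within the 8-step bound).

Answer: Yes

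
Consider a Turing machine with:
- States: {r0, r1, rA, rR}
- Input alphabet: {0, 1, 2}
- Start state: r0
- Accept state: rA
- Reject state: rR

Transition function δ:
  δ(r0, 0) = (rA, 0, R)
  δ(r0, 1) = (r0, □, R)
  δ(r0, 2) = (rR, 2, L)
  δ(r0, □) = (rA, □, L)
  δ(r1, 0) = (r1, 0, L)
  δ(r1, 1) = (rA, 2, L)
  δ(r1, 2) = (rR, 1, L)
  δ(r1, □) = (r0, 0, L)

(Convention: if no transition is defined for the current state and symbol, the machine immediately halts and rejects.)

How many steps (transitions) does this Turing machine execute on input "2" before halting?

Execution trace:
Initial: [r0]2
Step 1: δ(r0, 2) = (rR, 2, L) → [rR]□2

The machine reaches the reject state rR and halts.

The machine executed 1 step before halting.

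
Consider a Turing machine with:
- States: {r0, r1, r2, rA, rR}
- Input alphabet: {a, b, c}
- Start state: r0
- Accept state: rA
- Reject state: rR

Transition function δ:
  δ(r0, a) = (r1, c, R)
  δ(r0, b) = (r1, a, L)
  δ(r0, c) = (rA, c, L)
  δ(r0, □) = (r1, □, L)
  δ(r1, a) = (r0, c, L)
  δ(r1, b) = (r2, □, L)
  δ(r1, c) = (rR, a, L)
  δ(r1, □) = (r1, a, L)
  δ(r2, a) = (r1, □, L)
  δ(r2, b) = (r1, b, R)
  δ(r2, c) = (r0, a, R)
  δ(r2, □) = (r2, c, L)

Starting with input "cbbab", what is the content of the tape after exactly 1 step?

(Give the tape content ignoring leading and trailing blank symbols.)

Execution trace:
Initial: [r0]cbbab
Step 1: δ(r0, c) = (rA, c, L) → [rA]□cbbab

The machine reaches the accept state rA and halts.

After 1 step, the tape (ignoring leading/trailing blanks) is: cbbab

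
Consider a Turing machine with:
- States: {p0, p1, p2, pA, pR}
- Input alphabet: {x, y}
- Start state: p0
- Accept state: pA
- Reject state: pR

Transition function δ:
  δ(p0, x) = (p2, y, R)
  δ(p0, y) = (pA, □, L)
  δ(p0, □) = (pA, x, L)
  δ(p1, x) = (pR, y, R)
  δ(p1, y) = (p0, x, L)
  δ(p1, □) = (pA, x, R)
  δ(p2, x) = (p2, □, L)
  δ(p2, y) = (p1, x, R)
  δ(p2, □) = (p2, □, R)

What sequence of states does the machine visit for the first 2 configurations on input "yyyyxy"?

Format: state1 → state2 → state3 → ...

Execution trace:
Initial: [p0]yyyyxy
Step 1: δ(p0, y) = (pA, □, L) → [pA]□□yyyxy

The machine reaches the accept state pA and halts.

State sequence: p0 → pA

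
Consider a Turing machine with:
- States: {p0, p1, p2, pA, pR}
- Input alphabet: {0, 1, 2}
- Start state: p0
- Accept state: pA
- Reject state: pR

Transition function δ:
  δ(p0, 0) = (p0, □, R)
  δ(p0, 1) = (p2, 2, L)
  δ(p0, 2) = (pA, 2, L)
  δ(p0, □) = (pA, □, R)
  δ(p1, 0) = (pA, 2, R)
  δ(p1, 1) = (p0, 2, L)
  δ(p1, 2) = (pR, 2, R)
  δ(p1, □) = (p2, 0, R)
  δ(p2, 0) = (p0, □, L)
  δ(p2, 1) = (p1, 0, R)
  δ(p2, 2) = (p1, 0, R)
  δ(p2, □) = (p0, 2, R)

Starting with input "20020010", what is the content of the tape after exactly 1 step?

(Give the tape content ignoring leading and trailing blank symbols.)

Execution trace:
Initial: [p0]20020010
Step 1: δ(p0, 2) = (pA, 2, L) → [pA]□20020010

The machine reaches the accept state pA and halts.

After 1 step, the tape (ignoring leading/trailing blanks) is: 20020010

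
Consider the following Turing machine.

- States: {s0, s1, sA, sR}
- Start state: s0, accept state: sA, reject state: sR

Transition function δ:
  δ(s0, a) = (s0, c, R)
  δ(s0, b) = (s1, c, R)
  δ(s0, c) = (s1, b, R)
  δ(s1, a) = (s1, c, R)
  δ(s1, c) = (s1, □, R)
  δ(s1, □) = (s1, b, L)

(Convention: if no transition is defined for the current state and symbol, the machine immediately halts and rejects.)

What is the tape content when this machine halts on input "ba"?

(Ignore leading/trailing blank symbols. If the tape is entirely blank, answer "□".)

Execution trace:
Initial: [s0]ba
Step 1: δ(s0, b) = (s1, c, R) → c[s1]a
Step 2: δ(s1, a) = (s1, c, R) → cc[s1]□
Step 3: δ(s1, □) = (s1, b, L) → c[s1]cb
Step 4: δ(s1, c) = (s1, □, R) → c□[s1]b

No transition is defined for δ(s1, b). By convention the machine halts and rejects.

Final tape (ignoring leading/trailing blanks): c□b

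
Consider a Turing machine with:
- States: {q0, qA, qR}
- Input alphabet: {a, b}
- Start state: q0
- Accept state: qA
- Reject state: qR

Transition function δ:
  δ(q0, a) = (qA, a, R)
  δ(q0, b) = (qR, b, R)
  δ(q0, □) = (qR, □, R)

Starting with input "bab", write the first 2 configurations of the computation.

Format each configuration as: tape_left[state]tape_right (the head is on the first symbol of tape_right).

Transitions applied:
Step 1: δ(q0, b) = (qR, b, R)

The first 2 configurations are:
[q0]bab ⊢ b[qR]ab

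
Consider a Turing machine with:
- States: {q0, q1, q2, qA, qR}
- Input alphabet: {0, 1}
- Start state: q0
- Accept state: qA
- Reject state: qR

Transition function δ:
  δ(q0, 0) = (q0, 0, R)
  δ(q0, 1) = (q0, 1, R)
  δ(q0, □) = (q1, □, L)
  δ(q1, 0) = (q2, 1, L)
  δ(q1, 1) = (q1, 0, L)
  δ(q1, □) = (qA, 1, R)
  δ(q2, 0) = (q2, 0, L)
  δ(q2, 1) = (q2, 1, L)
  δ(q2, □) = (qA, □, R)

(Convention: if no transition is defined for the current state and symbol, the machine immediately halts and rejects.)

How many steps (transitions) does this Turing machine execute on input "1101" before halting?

Execution trace:
Initial: [q0]1101
Step 1: δ(q0, 1) = (q0, 1, R) → 1[q0]101
Step 2: δ(q0, 1) = (q0, 1, R) → 11[q0]01
Step 3: δ(q0, 0) = (q0, 0, R) → 110[q0]1
Step 4: δ(q0, 1) = (q0, 1, R) → 1101[q0]□
Step 5: δ(q0, □) = (q1, □, L) → 110[q1]1□
Step 6: δ(q1, 1) = (q1, 0, L) → 11[q1]00□
Step 7: δ(q1, 0) = (q2, 1, L) → 1[q2]110□
Step 8: δ(q2, 1) = (q2, 1, L) → [q2]1110□
Step 9: δ(q2, 1) = (q2, 1, L) → [q2]□1110□
Step 10: δ(q2, □) = (qA, □, R) → □[qA]1110□

The machine reaches the accept state qA and halts.

The machine executed 10 steps before halting.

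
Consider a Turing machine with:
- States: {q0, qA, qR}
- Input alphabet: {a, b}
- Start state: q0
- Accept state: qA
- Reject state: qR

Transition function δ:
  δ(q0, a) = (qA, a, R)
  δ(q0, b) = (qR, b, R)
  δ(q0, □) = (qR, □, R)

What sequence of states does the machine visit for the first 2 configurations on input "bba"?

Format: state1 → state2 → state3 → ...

Execution trace:
Initial: [q0]bba
Step 1: δ(q0, b) = (qR, b, R) → b[qR]ba

The machine reaches the reject state qR and halts.

State sequence: q0 → qR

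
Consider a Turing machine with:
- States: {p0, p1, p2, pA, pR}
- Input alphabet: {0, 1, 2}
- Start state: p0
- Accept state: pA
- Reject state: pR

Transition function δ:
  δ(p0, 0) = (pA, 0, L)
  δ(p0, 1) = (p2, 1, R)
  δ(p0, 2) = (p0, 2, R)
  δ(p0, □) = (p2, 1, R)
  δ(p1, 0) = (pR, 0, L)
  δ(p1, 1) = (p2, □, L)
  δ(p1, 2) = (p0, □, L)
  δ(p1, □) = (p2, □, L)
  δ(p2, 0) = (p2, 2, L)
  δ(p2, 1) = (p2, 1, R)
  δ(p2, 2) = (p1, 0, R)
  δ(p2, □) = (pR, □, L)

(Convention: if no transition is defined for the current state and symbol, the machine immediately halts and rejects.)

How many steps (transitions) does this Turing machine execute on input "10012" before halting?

Execution trace:
Initial: [p0]10012
Step 1: δ(p0, 1) = (p2, 1, R) → 1[p2]0012
Step 2: δ(p2, 0) = (p2, 2, L) → [p2]12012
Step 3: δ(p2, 1) = (p2, 1, R) → 1[p2]2012
Step 4: δ(p2, 2) = (p1, 0, R) → 10[p1]012
Step 5: δ(p1, 0) = (pR, 0, L) → 1[pR]0012

The machine reaches the reject state pR and halts.

The machine executed 5 steps before halting.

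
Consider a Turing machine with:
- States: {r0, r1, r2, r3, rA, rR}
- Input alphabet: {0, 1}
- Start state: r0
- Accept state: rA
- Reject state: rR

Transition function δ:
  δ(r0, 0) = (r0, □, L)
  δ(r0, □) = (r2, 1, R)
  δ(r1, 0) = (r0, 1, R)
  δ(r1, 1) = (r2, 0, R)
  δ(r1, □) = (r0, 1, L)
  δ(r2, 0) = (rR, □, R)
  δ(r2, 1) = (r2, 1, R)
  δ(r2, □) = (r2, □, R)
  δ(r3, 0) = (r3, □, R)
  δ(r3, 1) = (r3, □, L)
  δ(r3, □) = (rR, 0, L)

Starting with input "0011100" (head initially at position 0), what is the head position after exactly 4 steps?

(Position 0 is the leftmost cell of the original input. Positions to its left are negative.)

Execution trace (head position shown):
Step 0: [r0]0011100  (head at position 0)
Step 1: move left → [r0]□□011100  (head at position -1)
Step 2: move right → 1[r2]□011100  (head at position 0)
Step 3: move right → 1□[r2]011100  (head at position 1)
Step 4: move right → 1□□[rR]11100  (head at position 2)

After 4 steps, the head is at position 2.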